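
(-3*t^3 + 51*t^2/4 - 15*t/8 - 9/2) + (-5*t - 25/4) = -3*t^3 + 51*t^2/4 - 55*t/8 - 43/4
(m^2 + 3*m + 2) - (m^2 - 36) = 3*m + 38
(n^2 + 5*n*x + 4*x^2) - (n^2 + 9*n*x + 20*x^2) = -4*n*x - 16*x^2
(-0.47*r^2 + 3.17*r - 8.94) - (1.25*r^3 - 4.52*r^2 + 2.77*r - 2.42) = -1.25*r^3 + 4.05*r^2 + 0.4*r - 6.52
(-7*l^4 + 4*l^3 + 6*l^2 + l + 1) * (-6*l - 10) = 42*l^5 + 46*l^4 - 76*l^3 - 66*l^2 - 16*l - 10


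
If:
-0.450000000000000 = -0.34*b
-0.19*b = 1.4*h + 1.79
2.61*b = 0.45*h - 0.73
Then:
No Solution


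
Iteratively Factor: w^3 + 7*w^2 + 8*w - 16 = (w + 4)*(w^2 + 3*w - 4) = (w + 4)^2*(w - 1)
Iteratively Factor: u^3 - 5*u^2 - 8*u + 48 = (u - 4)*(u^2 - u - 12) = (u - 4)*(u + 3)*(u - 4)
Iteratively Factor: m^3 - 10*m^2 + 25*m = (m - 5)*(m^2 - 5*m) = m*(m - 5)*(m - 5)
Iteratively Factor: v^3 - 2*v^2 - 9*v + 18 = (v - 2)*(v^2 - 9) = (v - 3)*(v - 2)*(v + 3)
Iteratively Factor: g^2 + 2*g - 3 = (g + 3)*(g - 1)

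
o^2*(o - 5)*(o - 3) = o^4 - 8*o^3 + 15*o^2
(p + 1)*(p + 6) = p^2 + 7*p + 6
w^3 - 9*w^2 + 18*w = w*(w - 6)*(w - 3)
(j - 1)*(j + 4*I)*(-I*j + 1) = -I*j^3 + 5*j^2 + I*j^2 - 5*j + 4*I*j - 4*I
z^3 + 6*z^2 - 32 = (z - 2)*(z + 4)^2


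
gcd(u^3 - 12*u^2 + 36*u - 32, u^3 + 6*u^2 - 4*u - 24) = u - 2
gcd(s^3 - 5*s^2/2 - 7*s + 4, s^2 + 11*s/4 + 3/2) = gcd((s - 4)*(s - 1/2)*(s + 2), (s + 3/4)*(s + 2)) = s + 2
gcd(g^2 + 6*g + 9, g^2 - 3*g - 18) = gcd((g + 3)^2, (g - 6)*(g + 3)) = g + 3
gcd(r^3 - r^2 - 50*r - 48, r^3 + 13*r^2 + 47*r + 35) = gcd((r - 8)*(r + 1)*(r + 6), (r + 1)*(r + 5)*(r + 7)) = r + 1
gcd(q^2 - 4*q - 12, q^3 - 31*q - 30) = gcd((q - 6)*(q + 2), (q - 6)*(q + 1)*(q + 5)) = q - 6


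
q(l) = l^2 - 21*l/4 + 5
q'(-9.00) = -23.25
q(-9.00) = 133.25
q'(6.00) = 6.75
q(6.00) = 9.50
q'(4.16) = 3.07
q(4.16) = 0.47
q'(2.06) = -1.13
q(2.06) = -1.57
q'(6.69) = 8.13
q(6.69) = 14.63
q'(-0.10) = -5.45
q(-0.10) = 5.54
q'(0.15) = -4.95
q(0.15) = 4.24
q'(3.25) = 1.25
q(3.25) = -1.50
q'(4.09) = 2.93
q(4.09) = 0.26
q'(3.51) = 1.77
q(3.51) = -1.11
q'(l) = 2*l - 21/4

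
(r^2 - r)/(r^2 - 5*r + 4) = r/(r - 4)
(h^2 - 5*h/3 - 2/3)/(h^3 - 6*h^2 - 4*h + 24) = (h + 1/3)/(h^2 - 4*h - 12)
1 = 1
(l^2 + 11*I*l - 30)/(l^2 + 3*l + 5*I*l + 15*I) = (l + 6*I)/(l + 3)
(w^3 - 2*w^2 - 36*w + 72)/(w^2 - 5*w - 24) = (-w^3 + 2*w^2 + 36*w - 72)/(-w^2 + 5*w + 24)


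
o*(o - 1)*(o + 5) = o^3 + 4*o^2 - 5*o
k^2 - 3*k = k*(k - 3)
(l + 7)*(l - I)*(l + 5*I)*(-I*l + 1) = -I*l^4 + 5*l^3 - 7*I*l^3 + 35*l^2 - I*l^2 + 5*l - 7*I*l + 35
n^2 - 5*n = n*(n - 5)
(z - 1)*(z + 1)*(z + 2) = z^3 + 2*z^2 - z - 2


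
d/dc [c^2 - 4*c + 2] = 2*c - 4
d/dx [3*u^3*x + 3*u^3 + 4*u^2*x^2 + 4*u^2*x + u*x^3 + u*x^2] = u*(3*u^2 + 8*u*x + 4*u + 3*x^2 + 2*x)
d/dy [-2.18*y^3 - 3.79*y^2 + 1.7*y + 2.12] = -6.54*y^2 - 7.58*y + 1.7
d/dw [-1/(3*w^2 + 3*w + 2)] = 3*(2*w + 1)/(3*w^2 + 3*w + 2)^2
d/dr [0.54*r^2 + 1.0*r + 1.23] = 1.08*r + 1.0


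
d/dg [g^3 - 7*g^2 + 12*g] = 3*g^2 - 14*g + 12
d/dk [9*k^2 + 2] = 18*k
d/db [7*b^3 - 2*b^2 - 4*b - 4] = 21*b^2 - 4*b - 4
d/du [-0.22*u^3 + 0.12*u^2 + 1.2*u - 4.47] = -0.66*u^2 + 0.24*u + 1.2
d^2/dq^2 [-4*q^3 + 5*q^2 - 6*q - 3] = 10 - 24*q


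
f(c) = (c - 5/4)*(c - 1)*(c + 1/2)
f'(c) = (c - 5/4)*(c - 1) + (c - 5/4)*(c + 1/2) + (c - 1)*(c + 1/2) = 3*c^2 - 7*c/2 + 1/8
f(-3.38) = -58.40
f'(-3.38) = 46.23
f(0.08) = 0.62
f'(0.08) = -0.14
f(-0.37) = 0.29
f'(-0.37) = 1.83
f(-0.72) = -0.75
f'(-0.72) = 4.20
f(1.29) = 0.02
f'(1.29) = 0.60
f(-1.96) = -13.87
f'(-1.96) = 18.51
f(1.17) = -0.02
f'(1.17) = 0.14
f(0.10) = 0.62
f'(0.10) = -0.20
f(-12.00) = -1980.88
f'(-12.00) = 474.12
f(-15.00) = -3770.00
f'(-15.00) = 727.62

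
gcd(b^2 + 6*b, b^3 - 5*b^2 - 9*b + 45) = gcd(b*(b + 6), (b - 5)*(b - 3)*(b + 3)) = 1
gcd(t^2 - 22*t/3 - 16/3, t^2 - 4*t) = 1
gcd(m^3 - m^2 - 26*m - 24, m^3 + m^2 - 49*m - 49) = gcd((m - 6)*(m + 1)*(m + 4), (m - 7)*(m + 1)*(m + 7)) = m + 1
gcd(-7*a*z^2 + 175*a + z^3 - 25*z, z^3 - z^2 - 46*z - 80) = z + 5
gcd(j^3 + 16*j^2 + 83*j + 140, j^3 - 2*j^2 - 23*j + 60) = j + 5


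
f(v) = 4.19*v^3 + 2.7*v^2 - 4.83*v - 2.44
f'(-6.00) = 415.29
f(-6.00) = -781.30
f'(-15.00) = 2742.42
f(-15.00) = -13463.74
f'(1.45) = 29.43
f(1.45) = 9.01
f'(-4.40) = 214.77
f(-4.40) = -285.84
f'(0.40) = -0.66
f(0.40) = -3.67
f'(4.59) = 284.78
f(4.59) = 437.46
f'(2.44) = 83.18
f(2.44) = 62.72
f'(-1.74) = 23.83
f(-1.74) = -7.93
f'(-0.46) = -4.65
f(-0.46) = -0.05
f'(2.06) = 59.64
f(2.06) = 35.70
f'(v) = 12.57*v^2 + 5.4*v - 4.83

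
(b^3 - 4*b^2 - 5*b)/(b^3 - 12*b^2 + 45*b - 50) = b*(b + 1)/(b^2 - 7*b + 10)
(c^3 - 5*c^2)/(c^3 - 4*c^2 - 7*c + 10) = c^2/(c^2 + c - 2)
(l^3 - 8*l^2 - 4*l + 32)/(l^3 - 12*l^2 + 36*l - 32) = (l + 2)/(l - 2)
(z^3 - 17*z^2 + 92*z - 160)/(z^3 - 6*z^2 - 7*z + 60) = (z - 8)/(z + 3)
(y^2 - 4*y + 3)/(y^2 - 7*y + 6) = (y - 3)/(y - 6)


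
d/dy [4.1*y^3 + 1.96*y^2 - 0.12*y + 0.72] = 12.3*y^2 + 3.92*y - 0.12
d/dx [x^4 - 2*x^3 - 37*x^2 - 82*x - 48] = 4*x^3 - 6*x^2 - 74*x - 82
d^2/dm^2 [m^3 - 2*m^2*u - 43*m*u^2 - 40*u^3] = 6*m - 4*u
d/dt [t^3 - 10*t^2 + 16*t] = 3*t^2 - 20*t + 16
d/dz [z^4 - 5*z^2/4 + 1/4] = z*(8*z^2 - 5)/2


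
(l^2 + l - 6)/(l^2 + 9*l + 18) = (l - 2)/(l + 6)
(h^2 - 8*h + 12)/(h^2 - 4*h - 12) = (h - 2)/(h + 2)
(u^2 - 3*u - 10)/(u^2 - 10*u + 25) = (u + 2)/(u - 5)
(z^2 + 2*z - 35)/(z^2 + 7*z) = (z - 5)/z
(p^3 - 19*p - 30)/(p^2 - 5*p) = p + 5 + 6/p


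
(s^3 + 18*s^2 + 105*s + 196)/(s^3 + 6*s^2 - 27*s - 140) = (s + 7)/(s - 5)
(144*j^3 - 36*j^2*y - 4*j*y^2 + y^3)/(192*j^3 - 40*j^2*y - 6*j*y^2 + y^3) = (-6*j + y)/(-8*j + y)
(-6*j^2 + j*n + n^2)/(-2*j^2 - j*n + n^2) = (3*j + n)/(j + n)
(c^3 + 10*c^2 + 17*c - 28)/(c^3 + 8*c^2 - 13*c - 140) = (c^2 + 3*c - 4)/(c^2 + c - 20)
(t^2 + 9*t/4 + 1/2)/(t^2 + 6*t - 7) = (4*t^2 + 9*t + 2)/(4*(t^2 + 6*t - 7))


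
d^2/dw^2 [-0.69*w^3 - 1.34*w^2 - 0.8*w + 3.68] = -4.14*w - 2.68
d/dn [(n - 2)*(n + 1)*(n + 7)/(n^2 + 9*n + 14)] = n*(n + 4)/(n^2 + 4*n + 4)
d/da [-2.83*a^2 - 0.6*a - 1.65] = -5.66*a - 0.6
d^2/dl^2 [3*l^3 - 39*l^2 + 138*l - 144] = 18*l - 78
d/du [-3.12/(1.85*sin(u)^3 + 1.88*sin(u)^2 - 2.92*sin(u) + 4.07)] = (17.316*sin(u)^2 + 11.7312*sin(u) - 9.1104)*cos(u)/(1.85*sin(u)^3 + 1.88*sin(u)^2 - 2.92*sin(u) + 4.07)^2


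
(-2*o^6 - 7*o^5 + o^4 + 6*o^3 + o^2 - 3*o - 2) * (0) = 0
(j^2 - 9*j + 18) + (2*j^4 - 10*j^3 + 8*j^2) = 2*j^4 - 10*j^3 + 9*j^2 - 9*j + 18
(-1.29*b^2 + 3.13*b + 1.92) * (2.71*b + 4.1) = -3.4959*b^3 + 3.1933*b^2 + 18.0362*b + 7.872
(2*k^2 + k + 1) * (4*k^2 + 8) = 8*k^4 + 4*k^3 + 20*k^2 + 8*k + 8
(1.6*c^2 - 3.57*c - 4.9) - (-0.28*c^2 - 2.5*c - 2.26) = 1.88*c^2 - 1.07*c - 2.64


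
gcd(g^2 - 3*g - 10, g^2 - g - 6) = g + 2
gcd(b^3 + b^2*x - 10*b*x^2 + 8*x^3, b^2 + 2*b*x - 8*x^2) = -b^2 - 2*b*x + 8*x^2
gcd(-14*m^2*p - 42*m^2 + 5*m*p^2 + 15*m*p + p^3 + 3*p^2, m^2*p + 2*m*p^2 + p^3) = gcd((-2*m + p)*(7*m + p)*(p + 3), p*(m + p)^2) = 1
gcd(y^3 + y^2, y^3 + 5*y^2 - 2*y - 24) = 1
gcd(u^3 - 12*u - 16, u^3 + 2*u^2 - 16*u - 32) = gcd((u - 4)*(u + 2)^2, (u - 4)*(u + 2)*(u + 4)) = u^2 - 2*u - 8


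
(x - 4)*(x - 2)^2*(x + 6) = x^4 - 2*x^3 - 28*x^2 + 104*x - 96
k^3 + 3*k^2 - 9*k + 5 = (k - 1)^2*(k + 5)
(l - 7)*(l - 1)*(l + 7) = l^3 - l^2 - 49*l + 49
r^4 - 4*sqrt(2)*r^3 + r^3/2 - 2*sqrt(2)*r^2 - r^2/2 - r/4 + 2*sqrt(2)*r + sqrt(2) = (r + 1/2)*(r - 4*sqrt(2))*(r - sqrt(2)/2)*(r + sqrt(2)/2)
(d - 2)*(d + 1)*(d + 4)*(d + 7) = d^4 + 10*d^3 + 15*d^2 - 50*d - 56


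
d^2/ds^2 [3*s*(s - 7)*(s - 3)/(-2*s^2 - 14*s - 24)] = 12*(-32*s^3 - 153*s^2 + 81*s + 801)/(s^6 + 21*s^5 + 183*s^4 + 847*s^3 + 2196*s^2 + 3024*s + 1728)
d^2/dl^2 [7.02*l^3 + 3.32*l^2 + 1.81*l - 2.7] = 42.12*l + 6.64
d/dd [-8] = 0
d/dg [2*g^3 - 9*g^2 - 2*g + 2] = 6*g^2 - 18*g - 2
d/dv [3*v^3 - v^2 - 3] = v*(9*v - 2)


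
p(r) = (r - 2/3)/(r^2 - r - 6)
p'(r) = (1 - 2*r)*(r - 2/3)/(r^2 - r - 6)^2 + 1/(r^2 - r - 6) = (r^2 - r - (2*r - 1)*(3*r - 2)/3 - 6)/(-r^2 + r + 6)^2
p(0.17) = 0.08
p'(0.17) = -0.17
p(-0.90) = 0.37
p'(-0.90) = -0.47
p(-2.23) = -2.41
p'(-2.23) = -10.10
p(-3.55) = -0.42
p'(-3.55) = -0.23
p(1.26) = -0.10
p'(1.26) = -0.20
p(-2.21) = -2.63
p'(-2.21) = -12.11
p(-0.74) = 0.30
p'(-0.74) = -0.37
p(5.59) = 0.25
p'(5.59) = -0.08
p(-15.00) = -0.07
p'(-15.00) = 0.00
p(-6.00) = -0.19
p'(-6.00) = -0.04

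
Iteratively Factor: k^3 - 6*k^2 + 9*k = (k)*(k^2 - 6*k + 9) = k*(k - 3)*(k - 3)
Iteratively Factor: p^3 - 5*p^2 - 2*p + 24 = (p - 3)*(p^2 - 2*p - 8) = (p - 4)*(p - 3)*(p + 2)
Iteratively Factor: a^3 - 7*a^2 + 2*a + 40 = (a - 4)*(a^2 - 3*a - 10) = (a - 4)*(a + 2)*(a - 5)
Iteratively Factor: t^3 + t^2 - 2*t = (t + 2)*(t^2 - t) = t*(t + 2)*(t - 1)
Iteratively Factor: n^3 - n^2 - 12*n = (n)*(n^2 - n - 12) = n*(n - 4)*(n + 3)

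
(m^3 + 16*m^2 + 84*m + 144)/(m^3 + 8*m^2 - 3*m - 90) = (m^2 + 10*m + 24)/(m^2 + 2*m - 15)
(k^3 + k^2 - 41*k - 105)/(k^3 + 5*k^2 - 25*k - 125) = (k^2 - 4*k - 21)/(k^2 - 25)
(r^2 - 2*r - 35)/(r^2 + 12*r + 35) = (r - 7)/(r + 7)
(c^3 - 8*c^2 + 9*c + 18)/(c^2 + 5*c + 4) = (c^2 - 9*c + 18)/(c + 4)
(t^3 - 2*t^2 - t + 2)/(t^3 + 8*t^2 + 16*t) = (t^3 - 2*t^2 - t + 2)/(t*(t^2 + 8*t + 16))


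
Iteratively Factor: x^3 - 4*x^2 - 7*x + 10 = (x - 1)*(x^2 - 3*x - 10) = (x - 5)*(x - 1)*(x + 2)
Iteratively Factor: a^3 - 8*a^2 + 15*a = (a - 3)*(a^2 - 5*a) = a*(a - 3)*(a - 5)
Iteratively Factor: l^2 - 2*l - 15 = (l - 5)*(l + 3)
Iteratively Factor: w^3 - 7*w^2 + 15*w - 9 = (w - 3)*(w^2 - 4*w + 3) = (w - 3)*(w - 1)*(w - 3)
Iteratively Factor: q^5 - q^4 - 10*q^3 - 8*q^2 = (q + 1)*(q^4 - 2*q^3 - 8*q^2) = q*(q + 1)*(q^3 - 2*q^2 - 8*q) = q*(q + 1)*(q + 2)*(q^2 - 4*q) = q*(q - 4)*(q + 1)*(q + 2)*(q)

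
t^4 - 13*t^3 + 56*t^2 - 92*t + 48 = (t - 6)*(t - 4)*(t - 2)*(t - 1)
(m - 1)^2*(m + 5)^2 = m^4 + 8*m^3 + 6*m^2 - 40*m + 25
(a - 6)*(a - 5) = a^2 - 11*a + 30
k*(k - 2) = k^2 - 2*k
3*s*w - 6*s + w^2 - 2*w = (3*s + w)*(w - 2)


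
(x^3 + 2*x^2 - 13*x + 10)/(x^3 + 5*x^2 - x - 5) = (x - 2)/(x + 1)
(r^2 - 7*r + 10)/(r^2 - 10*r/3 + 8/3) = 3*(r - 5)/(3*r - 4)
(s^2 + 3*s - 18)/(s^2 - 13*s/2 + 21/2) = 2*(s + 6)/(2*s - 7)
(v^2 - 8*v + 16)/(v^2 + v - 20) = (v - 4)/(v + 5)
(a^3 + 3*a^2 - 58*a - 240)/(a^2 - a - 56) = (a^2 + 11*a + 30)/(a + 7)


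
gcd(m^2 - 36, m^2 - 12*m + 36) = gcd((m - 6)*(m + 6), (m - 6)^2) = m - 6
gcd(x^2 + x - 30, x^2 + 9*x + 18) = x + 6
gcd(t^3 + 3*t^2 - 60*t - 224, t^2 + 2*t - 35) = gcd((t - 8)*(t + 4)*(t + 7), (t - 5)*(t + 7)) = t + 7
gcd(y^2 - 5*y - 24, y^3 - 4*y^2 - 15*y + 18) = y + 3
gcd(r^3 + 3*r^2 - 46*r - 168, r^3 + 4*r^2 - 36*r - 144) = r^2 + 10*r + 24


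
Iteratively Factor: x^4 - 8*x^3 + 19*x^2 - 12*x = (x - 4)*(x^3 - 4*x^2 + 3*x) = (x - 4)*(x - 1)*(x^2 - 3*x) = x*(x - 4)*(x - 1)*(x - 3)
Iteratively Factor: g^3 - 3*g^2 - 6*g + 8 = (g + 2)*(g^2 - 5*g + 4) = (g - 4)*(g + 2)*(g - 1)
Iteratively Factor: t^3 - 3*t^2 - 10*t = (t + 2)*(t^2 - 5*t) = (t - 5)*(t + 2)*(t)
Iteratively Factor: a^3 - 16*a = (a - 4)*(a^2 + 4*a) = a*(a - 4)*(a + 4)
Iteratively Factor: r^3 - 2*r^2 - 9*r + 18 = (r - 3)*(r^2 + r - 6) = (r - 3)*(r - 2)*(r + 3)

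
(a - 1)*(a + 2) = a^2 + a - 2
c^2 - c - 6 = (c - 3)*(c + 2)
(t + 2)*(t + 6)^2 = t^3 + 14*t^2 + 60*t + 72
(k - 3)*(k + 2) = k^2 - k - 6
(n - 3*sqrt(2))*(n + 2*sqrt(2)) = n^2 - sqrt(2)*n - 12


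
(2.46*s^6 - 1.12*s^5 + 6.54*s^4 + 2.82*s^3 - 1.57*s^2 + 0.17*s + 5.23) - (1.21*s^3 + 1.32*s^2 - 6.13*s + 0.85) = 2.46*s^6 - 1.12*s^5 + 6.54*s^4 + 1.61*s^3 - 2.89*s^2 + 6.3*s + 4.38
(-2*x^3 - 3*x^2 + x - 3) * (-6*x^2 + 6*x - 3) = 12*x^5 + 6*x^4 - 18*x^3 + 33*x^2 - 21*x + 9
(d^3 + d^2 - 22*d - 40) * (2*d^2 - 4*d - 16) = 2*d^5 - 2*d^4 - 64*d^3 - 8*d^2 + 512*d + 640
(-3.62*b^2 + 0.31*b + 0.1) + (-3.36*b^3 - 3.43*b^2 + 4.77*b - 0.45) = -3.36*b^3 - 7.05*b^2 + 5.08*b - 0.35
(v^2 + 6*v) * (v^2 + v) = v^4 + 7*v^3 + 6*v^2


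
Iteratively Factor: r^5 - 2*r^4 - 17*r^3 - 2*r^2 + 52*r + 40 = (r + 2)*(r^4 - 4*r^3 - 9*r^2 + 16*r + 20) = (r - 2)*(r + 2)*(r^3 - 2*r^2 - 13*r - 10) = (r - 2)*(r + 1)*(r + 2)*(r^2 - 3*r - 10) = (r - 5)*(r - 2)*(r + 1)*(r + 2)*(r + 2)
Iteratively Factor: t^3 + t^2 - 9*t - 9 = (t + 1)*(t^2 - 9) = (t - 3)*(t + 1)*(t + 3)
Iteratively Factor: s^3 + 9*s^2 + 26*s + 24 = (s + 3)*(s^2 + 6*s + 8) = (s + 3)*(s + 4)*(s + 2)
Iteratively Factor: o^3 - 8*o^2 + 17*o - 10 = (o - 1)*(o^2 - 7*o + 10) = (o - 2)*(o - 1)*(o - 5)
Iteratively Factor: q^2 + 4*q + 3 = (q + 3)*(q + 1)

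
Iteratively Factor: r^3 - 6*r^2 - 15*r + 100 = (r + 4)*(r^2 - 10*r + 25) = (r - 5)*(r + 4)*(r - 5)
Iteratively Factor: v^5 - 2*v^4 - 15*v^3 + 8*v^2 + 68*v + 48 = (v + 2)*(v^4 - 4*v^3 - 7*v^2 + 22*v + 24) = (v + 1)*(v + 2)*(v^3 - 5*v^2 - 2*v + 24) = (v + 1)*(v + 2)^2*(v^2 - 7*v + 12) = (v - 3)*(v + 1)*(v + 2)^2*(v - 4)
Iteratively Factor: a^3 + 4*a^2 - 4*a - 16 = (a + 4)*(a^2 - 4) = (a - 2)*(a + 4)*(a + 2)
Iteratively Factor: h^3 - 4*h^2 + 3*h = (h - 3)*(h^2 - h) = (h - 3)*(h - 1)*(h)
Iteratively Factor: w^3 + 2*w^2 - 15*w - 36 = (w + 3)*(w^2 - w - 12) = (w + 3)^2*(w - 4)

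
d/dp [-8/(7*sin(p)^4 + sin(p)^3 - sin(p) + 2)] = 8*(28*sin(p)^3 + 3*sin(p)^2 - 1)*cos(p)/(7*sin(p)^4 + sin(p)^3 - sin(p) + 2)^2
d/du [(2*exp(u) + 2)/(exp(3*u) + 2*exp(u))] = 2*(-2*exp(3*u) - 3*exp(2*u) - 2)*exp(-u)/(exp(4*u) + 4*exp(2*u) + 4)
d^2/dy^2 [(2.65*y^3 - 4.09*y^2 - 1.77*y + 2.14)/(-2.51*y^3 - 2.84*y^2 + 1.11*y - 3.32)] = (89.315338*y^6 + 22.608072*y^5 + 247.283694*y^4 - 613.591288*y^3 - 417.57402*y^2 - 127.914912*y + 138.290716)/(15.813251*y^9 + 53.676852*y^8 + 39.754635*y^7 + 38.180156*y^6 + 124.416993*y^5 + 35.331756*y^4 + 18.835233*y^3 + 106.182564*y^2 - 36.704592*y + 36.594368)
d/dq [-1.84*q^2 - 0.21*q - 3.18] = -3.68*q - 0.21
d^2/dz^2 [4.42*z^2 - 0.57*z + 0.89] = 8.84000000000000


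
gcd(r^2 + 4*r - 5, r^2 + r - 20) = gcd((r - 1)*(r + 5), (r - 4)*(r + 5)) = r + 5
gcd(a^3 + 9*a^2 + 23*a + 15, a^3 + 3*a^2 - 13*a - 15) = a^2 + 6*a + 5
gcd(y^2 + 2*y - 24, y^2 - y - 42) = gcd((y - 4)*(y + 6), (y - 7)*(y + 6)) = y + 6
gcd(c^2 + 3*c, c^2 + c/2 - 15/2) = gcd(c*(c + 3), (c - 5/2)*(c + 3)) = c + 3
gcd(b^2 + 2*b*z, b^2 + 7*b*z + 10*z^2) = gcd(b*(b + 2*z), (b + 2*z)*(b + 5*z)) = b + 2*z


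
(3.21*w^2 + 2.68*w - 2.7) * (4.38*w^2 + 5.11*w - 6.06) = 14.0598*w^4 + 28.1415*w^3 - 17.5838*w^2 - 30.0378*w + 16.362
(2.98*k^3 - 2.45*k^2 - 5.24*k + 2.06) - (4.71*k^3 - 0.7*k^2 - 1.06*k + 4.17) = -1.73*k^3 - 1.75*k^2 - 4.18*k - 2.11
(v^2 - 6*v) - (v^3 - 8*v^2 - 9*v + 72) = -v^3 + 9*v^2 + 3*v - 72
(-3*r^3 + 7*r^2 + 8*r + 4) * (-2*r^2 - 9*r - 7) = 6*r^5 + 13*r^4 - 58*r^3 - 129*r^2 - 92*r - 28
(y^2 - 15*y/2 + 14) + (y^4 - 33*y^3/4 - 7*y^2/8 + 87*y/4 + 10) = y^4 - 33*y^3/4 + y^2/8 + 57*y/4 + 24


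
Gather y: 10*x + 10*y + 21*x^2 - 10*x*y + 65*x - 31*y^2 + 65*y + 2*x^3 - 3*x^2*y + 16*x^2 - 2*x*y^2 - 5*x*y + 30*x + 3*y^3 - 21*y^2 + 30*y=2*x^3 + 37*x^2 + 105*x + 3*y^3 + y^2*(-2*x - 52) + y*(-3*x^2 - 15*x + 105)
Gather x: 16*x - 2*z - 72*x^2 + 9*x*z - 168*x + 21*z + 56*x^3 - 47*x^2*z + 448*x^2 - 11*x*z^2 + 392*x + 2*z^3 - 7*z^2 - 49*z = 56*x^3 + x^2*(376 - 47*z) + x*(-11*z^2 + 9*z + 240) + 2*z^3 - 7*z^2 - 30*z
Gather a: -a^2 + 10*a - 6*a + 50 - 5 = -a^2 + 4*a + 45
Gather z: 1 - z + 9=10 - z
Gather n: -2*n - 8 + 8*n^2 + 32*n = 8*n^2 + 30*n - 8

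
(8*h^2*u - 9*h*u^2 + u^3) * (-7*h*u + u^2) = -56*h^3*u^2 + 71*h^2*u^3 - 16*h*u^4 + u^5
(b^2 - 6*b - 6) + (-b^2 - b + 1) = -7*b - 5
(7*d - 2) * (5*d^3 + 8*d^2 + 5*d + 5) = 35*d^4 + 46*d^3 + 19*d^2 + 25*d - 10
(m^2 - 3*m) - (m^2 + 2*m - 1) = 1 - 5*m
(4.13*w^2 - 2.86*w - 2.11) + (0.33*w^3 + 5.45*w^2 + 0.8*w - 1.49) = 0.33*w^3 + 9.58*w^2 - 2.06*w - 3.6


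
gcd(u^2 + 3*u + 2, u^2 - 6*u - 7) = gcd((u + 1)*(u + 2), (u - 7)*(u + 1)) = u + 1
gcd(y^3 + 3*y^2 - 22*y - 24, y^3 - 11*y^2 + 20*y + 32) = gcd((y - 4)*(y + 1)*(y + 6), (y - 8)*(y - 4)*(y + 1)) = y^2 - 3*y - 4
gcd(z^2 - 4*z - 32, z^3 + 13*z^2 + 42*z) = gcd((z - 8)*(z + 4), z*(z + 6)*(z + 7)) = 1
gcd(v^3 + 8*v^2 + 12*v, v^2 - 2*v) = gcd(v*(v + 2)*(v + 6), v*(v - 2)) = v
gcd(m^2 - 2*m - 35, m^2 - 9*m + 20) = 1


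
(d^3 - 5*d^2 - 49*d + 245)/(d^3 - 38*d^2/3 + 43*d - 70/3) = 3*(d + 7)/(3*d - 2)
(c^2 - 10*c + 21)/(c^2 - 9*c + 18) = (c - 7)/(c - 6)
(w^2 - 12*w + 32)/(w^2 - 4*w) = (w - 8)/w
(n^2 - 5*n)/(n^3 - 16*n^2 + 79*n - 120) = n/(n^2 - 11*n + 24)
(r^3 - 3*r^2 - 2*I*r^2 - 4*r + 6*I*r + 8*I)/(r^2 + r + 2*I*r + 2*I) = (r^2 - 2*r*(2 + I) + 8*I)/(r + 2*I)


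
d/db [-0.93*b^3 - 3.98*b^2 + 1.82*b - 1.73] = -2.79*b^2 - 7.96*b + 1.82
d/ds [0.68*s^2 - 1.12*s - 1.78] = 1.36*s - 1.12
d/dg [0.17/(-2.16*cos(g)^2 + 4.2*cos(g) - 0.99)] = (0.714 - 0.7344*cos(g))*sin(g)/(2.16*cos(g)^2 - 4.2*cos(g) + 0.99)^2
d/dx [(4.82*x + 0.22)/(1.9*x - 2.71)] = (36.531342 - 25.61238*x)/(1.9*x - 2.71)^3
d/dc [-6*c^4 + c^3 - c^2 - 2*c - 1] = -24*c^3 + 3*c^2 - 2*c - 2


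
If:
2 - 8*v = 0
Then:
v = 1/4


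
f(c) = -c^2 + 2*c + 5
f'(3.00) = -4.00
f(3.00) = 2.00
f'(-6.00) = 14.00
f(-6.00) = -43.00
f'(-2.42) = 6.84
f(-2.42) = -5.70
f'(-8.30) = 18.60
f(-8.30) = -80.49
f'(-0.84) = 3.68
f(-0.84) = 2.61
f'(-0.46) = 2.92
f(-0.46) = 3.87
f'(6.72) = -11.44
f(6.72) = -26.72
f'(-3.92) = 9.84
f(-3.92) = -18.21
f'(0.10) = 1.80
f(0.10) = 5.19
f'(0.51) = 0.98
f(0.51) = 5.76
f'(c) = 2 - 2*c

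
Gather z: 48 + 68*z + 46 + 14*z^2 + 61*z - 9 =14*z^2 + 129*z + 85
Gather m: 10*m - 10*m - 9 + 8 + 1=0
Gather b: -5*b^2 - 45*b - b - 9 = -5*b^2 - 46*b - 9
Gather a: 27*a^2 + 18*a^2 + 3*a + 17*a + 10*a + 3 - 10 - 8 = 45*a^2 + 30*a - 15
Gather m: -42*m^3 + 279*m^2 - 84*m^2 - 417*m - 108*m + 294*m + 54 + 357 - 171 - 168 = -42*m^3 + 195*m^2 - 231*m + 72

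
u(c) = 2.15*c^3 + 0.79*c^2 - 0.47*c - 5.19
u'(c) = 6.45*c^2 + 1.58*c - 0.47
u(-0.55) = -5.05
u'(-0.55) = 0.61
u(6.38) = 582.31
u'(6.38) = 272.15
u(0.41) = -5.10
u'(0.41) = 1.26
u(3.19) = 71.14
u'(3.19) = 70.21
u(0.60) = -4.72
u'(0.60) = 2.80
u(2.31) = 24.44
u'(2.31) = 37.60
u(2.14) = 18.49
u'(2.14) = 32.45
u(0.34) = -5.17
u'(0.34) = 0.81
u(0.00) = -5.19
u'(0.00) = -0.47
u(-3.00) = -54.72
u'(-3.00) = 52.84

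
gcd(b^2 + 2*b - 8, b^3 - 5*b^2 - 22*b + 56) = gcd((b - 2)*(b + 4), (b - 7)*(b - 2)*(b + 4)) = b^2 + 2*b - 8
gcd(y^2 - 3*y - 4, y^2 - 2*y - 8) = y - 4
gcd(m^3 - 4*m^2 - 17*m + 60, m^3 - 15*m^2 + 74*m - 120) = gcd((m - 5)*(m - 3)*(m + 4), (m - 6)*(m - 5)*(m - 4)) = m - 5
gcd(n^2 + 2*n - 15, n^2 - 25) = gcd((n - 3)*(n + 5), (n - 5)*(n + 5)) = n + 5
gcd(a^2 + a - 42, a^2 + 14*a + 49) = a + 7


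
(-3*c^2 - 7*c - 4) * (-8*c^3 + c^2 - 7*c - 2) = 24*c^5 + 53*c^4 + 46*c^3 + 51*c^2 + 42*c + 8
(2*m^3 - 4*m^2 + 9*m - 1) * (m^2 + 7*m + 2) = 2*m^5 + 10*m^4 - 15*m^3 + 54*m^2 + 11*m - 2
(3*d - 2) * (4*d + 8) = 12*d^2 + 16*d - 16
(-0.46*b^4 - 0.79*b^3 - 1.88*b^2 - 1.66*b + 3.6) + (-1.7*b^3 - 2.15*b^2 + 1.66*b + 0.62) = -0.46*b^4 - 2.49*b^3 - 4.03*b^2 + 4.22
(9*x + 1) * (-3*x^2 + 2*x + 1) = -27*x^3 + 15*x^2 + 11*x + 1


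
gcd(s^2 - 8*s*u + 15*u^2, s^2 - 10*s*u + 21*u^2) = s - 3*u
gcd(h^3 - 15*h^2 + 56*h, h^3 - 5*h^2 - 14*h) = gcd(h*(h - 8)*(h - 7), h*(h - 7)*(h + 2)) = h^2 - 7*h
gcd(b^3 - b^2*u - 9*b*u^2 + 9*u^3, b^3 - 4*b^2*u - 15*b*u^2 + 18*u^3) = -b^2 - 2*b*u + 3*u^2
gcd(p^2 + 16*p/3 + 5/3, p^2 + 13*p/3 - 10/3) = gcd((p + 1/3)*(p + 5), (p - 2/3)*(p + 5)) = p + 5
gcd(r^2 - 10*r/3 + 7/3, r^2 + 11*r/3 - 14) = r - 7/3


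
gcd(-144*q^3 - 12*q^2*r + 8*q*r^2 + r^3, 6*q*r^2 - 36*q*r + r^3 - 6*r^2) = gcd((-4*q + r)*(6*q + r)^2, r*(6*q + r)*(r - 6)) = 6*q + r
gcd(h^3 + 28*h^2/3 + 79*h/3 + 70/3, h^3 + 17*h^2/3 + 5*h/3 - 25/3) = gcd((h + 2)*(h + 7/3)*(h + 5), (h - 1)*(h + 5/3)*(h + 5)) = h + 5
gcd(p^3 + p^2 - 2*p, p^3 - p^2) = p^2 - p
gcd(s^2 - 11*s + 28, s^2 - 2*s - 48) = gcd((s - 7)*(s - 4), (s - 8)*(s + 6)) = 1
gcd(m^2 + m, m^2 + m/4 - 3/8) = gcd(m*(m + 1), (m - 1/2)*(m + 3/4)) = 1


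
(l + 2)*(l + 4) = l^2 + 6*l + 8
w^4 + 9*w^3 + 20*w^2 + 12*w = w*(w + 1)*(w + 2)*(w + 6)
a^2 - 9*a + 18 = (a - 6)*(a - 3)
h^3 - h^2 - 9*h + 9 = (h - 3)*(h - 1)*(h + 3)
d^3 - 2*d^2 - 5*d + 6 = (d - 3)*(d - 1)*(d + 2)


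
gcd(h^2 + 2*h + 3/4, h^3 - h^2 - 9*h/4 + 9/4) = h + 3/2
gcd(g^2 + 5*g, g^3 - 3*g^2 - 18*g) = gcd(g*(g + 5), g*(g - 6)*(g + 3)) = g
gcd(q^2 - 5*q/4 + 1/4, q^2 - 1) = q - 1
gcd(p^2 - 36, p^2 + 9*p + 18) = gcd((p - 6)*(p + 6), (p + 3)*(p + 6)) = p + 6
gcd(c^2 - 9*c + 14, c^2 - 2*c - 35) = c - 7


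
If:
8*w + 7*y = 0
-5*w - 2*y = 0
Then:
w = 0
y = 0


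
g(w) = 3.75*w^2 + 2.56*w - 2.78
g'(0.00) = 2.56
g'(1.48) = 13.66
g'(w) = 7.5*w + 2.56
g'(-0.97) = -4.72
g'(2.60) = 22.06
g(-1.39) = 0.91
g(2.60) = 29.23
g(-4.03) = 47.81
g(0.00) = -2.78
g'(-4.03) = -27.66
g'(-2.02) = -12.59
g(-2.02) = 7.35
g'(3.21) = 26.64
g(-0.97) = -1.73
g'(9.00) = 70.06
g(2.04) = 18.05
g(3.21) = 44.08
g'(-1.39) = -7.86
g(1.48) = 9.22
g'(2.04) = 17.86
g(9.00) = 324.01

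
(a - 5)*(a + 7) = a^2 + 2*a - 35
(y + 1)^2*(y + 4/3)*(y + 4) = y^4 + 22*y^3/3 + 17*y^2 + 16*y + 16/3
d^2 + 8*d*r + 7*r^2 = (d + r)*(d + 7*r)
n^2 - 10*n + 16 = (n - 8)*(n - 2)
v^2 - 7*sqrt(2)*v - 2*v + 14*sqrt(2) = (v - 2)*(v - 7*sqrt(2))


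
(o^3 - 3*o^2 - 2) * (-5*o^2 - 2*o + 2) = -5*o^5 + 13*o^4 + 8*o^3 + 4*o^2 + 4*o - 4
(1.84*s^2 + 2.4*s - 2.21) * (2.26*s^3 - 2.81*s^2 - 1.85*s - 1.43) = 4.1584*s^5 + 0.2536*s^4 - 15.1426*s^3 - 0.861100000000001*s^2 + 0.6565*s + 3.1603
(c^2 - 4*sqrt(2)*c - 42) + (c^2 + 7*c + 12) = 2*c^2 - 4*sqrt(2)*c + 7*c - 30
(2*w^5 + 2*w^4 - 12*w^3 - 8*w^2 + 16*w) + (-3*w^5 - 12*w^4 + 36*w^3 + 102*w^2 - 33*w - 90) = -w^5 - 10*w^4 + 24*w^3 + 94*w^2 - 17*w - 90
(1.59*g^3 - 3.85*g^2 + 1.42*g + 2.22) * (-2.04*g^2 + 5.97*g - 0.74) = -3.2436*g^5 + 17.3463*g^4 - 27.0579*g^3 + 6.7976*g^2 + 12.2026*g - 1.6428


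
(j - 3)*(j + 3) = j^2 - 9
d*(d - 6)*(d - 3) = d^3 - 9*d^2 + 18*d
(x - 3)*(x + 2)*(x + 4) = x^3 + 3*x^2 - 10*x - 24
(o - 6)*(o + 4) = o^2 - 2*o - 24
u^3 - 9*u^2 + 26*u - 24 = (u - 4)*(u - 3)*(u - 2)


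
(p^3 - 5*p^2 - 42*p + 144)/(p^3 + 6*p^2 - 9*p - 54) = (p - 8)/(p + 3)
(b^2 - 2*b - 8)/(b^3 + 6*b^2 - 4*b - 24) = (b - 4)/(b^2 + 4*b - 12)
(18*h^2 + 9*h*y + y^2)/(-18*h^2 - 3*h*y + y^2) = (6*h + y)/(-6*h + y)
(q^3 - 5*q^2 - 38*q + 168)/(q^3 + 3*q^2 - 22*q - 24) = (q - 7)/(q + 1)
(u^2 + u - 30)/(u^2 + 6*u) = (u - 5)/u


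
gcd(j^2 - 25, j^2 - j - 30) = j + 5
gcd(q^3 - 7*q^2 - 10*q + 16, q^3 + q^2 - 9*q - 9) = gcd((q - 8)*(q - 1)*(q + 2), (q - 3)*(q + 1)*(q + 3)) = 1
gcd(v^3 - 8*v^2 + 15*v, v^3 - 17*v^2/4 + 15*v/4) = v^2 - 3*v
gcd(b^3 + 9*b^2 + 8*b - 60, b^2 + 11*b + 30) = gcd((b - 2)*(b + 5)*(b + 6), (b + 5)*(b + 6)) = b^2 + 11*b + 30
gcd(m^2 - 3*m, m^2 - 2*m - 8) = 1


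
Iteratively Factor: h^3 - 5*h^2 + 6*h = (h - 3)*(h^2 - 2*h) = (h - 3)*(h - 2)*(h)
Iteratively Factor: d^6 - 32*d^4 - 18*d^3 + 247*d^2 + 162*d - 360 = (d + 4)*(d^5 - 4*d^4 - 16*d^3 + 46*d^2 + 63*d - 90) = (d - 3)*(d + 4)*(d^4 - d^3 - 19*d^2 - 11*d + 30) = (d - 5)*(d - 3)*(d + 4)*(d^3 + 4*d^2 + d - 6) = (d - 5)*(d - 3)*(d + 3)*(d + 4)*(d^2 + d - 2) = (d - 5)*(d - 3)*(d + 2)*(d + 3)*(d + 4)*(d - 1)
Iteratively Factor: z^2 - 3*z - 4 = (z - 4)*(z + 1)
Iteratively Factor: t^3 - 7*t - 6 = (t - 3)*(t^2 + 3*t + 2) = (t - 3)*(t + 2)*(t + 1)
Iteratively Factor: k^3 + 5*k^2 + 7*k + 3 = (k + 1)*(k^2 + 4*k + 3) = (k + 1)*(k + 3)*(k + 1)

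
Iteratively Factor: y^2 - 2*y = (y)*(y - 2)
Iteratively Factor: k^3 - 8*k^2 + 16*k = (k)*(k^2 - 8*k + 16) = k*(k - 4)*(k - 4)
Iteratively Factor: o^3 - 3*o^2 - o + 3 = (o - 3)*(o^2 - 1) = (o - 3)*(o + 1)*(o - 1)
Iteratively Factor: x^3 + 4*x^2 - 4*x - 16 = (x - 2)*(x^2 + 6*x + 8) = (x - 2)*(x + 2)*(x + 4)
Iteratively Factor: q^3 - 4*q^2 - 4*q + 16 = (q + 2)*(q^2 - 6*q + 8) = (q - 2)*(q + 2)*(q - 4)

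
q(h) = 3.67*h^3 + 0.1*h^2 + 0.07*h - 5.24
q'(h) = 11.01*h^2 + 0.2*h + 0.07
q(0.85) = -2.85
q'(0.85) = 8.19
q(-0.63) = -6.16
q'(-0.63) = 4.31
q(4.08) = 245.97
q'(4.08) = 184.16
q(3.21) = 117.40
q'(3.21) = 114.16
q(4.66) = 368.64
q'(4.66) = 240.09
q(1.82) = 17.34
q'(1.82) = 36.90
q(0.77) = -3.45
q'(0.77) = 6.75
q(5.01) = 459.13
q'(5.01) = 277.42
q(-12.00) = -6333.44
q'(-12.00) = 1583.11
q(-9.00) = -2673.20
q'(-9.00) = 890.08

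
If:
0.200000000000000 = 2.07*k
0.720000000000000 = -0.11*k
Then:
No Solution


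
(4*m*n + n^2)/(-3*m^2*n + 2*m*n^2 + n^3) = (4*m + n)/(-3*m^2 + 2*m*n + n^2)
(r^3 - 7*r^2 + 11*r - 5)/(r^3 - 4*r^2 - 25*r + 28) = (r^2 - 6*r + 5)/(r^2 - 3*r - 28)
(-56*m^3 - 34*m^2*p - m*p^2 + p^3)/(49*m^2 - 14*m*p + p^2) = (8*m^2 + 6*m*p + p^2)/(-7*m + p)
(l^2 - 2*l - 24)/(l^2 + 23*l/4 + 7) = 4*(l - 6)/(4*l + 7)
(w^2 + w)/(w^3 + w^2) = 1/w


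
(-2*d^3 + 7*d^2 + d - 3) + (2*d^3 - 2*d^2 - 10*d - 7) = 5*d^2 - 9*d - 10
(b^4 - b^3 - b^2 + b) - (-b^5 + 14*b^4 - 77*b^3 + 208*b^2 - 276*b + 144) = b^5 - 13*b^4 + 76*b^3 - 209*b^2 + 277*b - 144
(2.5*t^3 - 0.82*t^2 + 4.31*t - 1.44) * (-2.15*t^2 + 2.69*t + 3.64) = -5.375*t^5 + 8.488*t^4 - 2.3723*t^3 + 11.7051*t^2 + 11.8148*t - 5.2416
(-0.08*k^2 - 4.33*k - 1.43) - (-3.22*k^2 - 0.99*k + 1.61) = 3.14*k^2 - 3.34*k - 3.04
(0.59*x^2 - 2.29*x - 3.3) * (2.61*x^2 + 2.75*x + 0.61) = 1.5399*x^4 - 4.3544*x^3 - 14.5506*x^2 - 10.4719*x - 2.013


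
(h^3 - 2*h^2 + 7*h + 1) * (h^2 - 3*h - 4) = h^5 - 5*h^4 + 9*h^3 - 12*h^2 - 31*h - 4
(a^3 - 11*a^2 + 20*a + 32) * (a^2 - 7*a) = a^5 - 18*a^4 + 97*a^3 - 108*a^2 - 224*a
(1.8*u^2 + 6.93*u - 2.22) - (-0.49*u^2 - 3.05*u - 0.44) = 2.29*u^2 + 9.98*u - 1.78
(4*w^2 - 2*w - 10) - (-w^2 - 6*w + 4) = 5*w^2 + 4*w - 14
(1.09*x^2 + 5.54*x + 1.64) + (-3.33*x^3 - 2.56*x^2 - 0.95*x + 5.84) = -3.33*x^3 - 1.47*x^2 + 4.59*x + 7.48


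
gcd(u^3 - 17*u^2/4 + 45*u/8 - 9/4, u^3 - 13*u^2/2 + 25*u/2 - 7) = u - 2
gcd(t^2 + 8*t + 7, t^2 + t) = t + 1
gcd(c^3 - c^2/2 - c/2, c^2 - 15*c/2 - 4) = c + 1/2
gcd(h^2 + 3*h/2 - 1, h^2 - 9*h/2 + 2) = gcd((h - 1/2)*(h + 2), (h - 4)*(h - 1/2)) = h - 1/2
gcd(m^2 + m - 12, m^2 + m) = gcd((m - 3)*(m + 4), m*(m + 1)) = 1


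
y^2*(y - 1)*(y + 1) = y^4 - y^2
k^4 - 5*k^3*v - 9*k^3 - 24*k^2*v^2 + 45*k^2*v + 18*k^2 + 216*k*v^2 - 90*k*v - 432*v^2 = (k - 6)*(k - 3)*(k - 8*v)*(k + 3*v)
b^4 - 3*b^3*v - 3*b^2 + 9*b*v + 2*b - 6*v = (b - 1)^2*(b + 2)*(b - 3*v)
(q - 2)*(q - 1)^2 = q^3 - 4*q^2 + 5*q - 2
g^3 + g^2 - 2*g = g*(g - 1)*(g + 2)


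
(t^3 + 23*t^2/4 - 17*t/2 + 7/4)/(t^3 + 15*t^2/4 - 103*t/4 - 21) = (4*t^2 - 5*t + 1)/(4*t^2 - 13*t - 12)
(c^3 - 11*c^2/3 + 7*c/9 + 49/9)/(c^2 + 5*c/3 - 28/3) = (3*c^2 - 4*c - 7)/(3*(c + 4))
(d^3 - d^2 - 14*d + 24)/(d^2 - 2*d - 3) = (d^2 + 2*d - 8)/(d + 1)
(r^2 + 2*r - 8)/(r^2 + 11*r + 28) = (r - 2)/(r + 7)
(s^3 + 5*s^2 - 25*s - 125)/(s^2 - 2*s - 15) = (s^2 + 10*s + 25)/(s + 3)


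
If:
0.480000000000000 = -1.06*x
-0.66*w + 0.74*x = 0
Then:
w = -0.51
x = -0.45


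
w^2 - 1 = (w - 1)*(w + 1)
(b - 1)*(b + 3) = b^2 + 2*b - 3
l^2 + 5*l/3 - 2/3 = (l - 1/3)*(l + 2)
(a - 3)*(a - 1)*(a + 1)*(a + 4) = a^4 + a^3 - 13*a^2 - a + 12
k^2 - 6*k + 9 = (k - 3)^2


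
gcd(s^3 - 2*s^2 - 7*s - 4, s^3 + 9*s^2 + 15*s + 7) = s^2 + 2*s + 1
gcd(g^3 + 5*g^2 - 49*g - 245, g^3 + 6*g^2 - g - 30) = g + 5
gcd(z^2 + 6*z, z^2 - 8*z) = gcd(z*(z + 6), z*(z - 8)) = z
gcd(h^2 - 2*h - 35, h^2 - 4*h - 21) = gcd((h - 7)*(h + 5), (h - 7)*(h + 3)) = h - 7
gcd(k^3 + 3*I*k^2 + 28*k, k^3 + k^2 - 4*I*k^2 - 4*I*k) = k^2 - 4*I*k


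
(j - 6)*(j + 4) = j^2 - 2*j - 24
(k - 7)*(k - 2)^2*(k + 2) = k^4 - 9*k^3 + 10*k^2 + 36*k - 56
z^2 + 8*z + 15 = (z + 3)*(z + 5)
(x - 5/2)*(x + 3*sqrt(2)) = x^2 - 5*x/2 + 3*sqrt(2)*x - 15*sqrt(2)/2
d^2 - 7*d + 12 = (d - 4)*(d - 3)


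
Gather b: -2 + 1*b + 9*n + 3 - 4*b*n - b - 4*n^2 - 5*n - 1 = -4*b*n - 4*n^2 + 4*n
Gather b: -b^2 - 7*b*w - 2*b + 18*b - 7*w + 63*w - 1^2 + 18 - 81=-b^2 + b*(16 - 7*w) + 56*w - 64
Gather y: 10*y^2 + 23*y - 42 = 10*y^2 + 23*y - 42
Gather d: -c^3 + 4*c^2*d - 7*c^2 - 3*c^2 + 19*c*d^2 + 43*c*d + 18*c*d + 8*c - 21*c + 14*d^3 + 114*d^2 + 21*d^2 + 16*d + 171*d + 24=-c^3 - 10*c^2 - 13*c + 14*d^3 + d^2*(19*c + 135) + d*(4*c^2 + 61*c + 187) + 24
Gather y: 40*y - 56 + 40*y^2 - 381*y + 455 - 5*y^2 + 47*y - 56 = 35*y^2 - 294*y + 343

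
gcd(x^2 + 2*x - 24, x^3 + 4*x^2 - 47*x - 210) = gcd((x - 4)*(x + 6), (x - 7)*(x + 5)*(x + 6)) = x + 6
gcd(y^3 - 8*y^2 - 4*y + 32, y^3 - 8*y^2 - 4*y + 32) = y^3 - 8*y^2 - 4*y + 32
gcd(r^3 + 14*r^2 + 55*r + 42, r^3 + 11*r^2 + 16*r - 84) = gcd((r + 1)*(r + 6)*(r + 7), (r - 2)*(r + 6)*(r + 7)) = r^2 + 13*r + 42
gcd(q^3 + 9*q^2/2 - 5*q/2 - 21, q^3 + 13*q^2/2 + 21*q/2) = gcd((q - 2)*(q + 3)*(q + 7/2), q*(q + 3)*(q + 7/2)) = q^2 + 13*q/2 + 21/2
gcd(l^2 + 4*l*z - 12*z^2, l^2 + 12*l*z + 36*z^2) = l + 6*z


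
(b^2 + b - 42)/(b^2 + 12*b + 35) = (b - 6)/(b + 5)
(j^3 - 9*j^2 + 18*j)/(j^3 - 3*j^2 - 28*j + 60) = j*(j - 3)/(j^2 + 3*j - 10)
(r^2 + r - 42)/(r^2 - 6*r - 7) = (-r^2 - r + 42)/(-r^2 + 6*r + 7)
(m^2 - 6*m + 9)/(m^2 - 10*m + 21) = (m - 3)/(m - 7)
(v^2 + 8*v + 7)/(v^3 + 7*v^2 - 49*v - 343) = (v + 1)/(v^2 - 49)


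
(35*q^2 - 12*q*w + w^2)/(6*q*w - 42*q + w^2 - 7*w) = (35*q^2 - 12*q*w + w^2)/(6*q*w - 42*q + w^2 - 7*w)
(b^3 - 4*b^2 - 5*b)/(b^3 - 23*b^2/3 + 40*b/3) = 3*(b + 1)/(3*b - 8)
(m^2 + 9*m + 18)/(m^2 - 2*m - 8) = (m^2 + 9*m + 18)/(m^2 - 2*m - 8)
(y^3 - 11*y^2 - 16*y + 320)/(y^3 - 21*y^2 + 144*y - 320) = (y + 5)/(y - 5)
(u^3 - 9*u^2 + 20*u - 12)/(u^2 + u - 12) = (u^3 - 9*u^2 + 20*u - 12)/(u^2 + u - 12)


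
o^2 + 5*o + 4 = (o + 1)*(o + 4)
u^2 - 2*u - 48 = (u - 8)*(u + 6)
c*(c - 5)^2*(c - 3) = c^4 - 13*c^3 + 55*c^2 - 75*c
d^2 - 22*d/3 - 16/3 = (d - 8)*(d + 2/3)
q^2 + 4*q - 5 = (q - 1)*(q + 5)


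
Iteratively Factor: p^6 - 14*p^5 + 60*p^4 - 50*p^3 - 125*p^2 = (p - 5)*(p^5 - 9*p^4 + 15*p^3 + 25*p^2) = p*(p - 5)*(p^4 - 9*p^3 + 15*p^2 + 25*p) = p^2*(p - 5)*(p^3 - 9*p^2 + 15*p + 25) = p^2*(p - 5)^2*(p^2 - 4*p - 5) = p^2*(p - 5)^2*(p + 1)*(p - 5)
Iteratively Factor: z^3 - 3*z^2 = (z - 3)*(z^2) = z*(z - 3)*(z)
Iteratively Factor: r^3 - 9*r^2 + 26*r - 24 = (r - 2)*(r^2 - 7*r + 12) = (r - 3)*(r - 2)*(r - 4)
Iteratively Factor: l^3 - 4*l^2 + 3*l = (l)*(l^2 - 4*l + 3) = l*(l - 3)*(l - 1)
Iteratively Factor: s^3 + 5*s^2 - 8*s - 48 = (s - 3)*(s^2 + 8*s + 16) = (s - 3)*(s + 4)*(s + 4)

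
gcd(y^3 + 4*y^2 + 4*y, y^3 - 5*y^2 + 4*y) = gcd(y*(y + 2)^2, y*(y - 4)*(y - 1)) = y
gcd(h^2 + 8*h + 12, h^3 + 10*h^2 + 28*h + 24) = h^2 + 8*h + 12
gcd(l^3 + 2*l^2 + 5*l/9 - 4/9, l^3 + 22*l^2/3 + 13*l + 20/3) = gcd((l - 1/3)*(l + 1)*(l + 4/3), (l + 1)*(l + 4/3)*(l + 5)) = l^2 + 7*l/3 + 4/3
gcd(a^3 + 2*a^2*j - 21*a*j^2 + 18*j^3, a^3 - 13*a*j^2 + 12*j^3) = a^2 - 4*a*j + 3*j^2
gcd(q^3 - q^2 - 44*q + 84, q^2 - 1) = 1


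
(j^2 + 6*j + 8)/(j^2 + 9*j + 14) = (j + 4)/(j + 7)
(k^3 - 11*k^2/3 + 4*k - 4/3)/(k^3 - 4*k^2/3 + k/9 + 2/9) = 3*(k - 2)/(3*k + 1)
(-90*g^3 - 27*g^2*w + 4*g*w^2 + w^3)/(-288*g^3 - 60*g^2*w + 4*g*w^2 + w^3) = (-15*g^2 - 2*g*w + w^2)/(-48*g^2 - 2*g*w + w^2)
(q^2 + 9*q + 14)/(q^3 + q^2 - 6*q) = (q^2 + 9*q + 14)/(q*(q^2 + q - 6))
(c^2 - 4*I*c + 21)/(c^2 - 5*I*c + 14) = (c + 3*I)/(c + 2*I)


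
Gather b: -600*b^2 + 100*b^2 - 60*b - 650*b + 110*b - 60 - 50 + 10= -500*b^2 - 600*b - 100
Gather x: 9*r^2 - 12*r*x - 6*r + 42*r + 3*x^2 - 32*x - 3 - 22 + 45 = 9*r^2 + 36*r + 3*x^2 + x*(-12*r - 32) + 20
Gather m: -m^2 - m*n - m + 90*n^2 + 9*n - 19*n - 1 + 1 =-m^2 + m*(-n - 1) + 90*n^2 - 10*n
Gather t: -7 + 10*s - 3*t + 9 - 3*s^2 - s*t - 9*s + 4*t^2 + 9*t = -3*s^2 + s + 4*t^2 + t*(6 - s) + 2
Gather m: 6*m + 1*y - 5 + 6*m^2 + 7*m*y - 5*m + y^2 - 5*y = 6*m^2 + m*(7*y + 1) + y^2 - 4*y - 5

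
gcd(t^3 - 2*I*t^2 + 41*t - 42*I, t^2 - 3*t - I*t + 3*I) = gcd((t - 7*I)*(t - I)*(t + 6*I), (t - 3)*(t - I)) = t - I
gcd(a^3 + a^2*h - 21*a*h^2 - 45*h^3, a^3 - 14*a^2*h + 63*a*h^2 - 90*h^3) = a - 5*h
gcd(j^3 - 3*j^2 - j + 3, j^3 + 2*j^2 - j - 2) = j^2 - 1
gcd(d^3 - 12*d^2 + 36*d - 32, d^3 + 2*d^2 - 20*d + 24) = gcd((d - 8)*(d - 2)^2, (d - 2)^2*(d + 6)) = d^2 - 4*d + 4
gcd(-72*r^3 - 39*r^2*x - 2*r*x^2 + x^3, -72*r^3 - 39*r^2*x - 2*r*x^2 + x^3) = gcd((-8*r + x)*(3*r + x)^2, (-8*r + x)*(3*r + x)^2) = -72*r^3 - 39*r^2*x - 2*r*x^2 + x^3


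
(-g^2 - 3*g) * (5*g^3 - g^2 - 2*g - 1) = -5*g^5 - 14*g^4 + 5*g^3 + 7*g^2 + 3*g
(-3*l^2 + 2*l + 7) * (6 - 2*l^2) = 6*l^4 - 4*l^3 - 32*l^2 + 12*l + 42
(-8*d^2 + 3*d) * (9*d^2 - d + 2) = -72*d^4 + 35*d^3 - 19*d^2 + 6*d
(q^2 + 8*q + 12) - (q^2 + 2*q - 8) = 6*q + 20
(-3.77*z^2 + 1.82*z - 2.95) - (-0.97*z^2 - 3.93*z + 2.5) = -2.8*z^2 + 5.75*z - 5.45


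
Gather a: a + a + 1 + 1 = 2*a + 2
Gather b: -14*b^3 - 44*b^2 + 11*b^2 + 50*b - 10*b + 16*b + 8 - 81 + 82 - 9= -14*b^3 - 33*b^2 + 56*b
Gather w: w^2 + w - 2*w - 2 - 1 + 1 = w^2 - w - 2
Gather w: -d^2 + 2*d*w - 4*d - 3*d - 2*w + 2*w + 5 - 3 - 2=-d^2 + 2*d*w - 7*d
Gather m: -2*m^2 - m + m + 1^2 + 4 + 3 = 8 - 2*m^2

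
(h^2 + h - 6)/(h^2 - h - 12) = (h - 2)/(h - 4)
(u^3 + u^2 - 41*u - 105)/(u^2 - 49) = (u^2 + 8*u + 15)/(u + 7)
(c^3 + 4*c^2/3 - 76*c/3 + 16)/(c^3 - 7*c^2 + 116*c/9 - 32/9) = 3*(3*c^2 + 16*c - 12)/(9*c^2 - 27*c + 8)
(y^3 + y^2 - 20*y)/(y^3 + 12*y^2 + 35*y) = (y - 4)/(y + 7)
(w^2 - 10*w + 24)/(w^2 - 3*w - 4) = (w - 6)/(w + 1)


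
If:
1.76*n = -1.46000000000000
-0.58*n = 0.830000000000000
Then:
No Solution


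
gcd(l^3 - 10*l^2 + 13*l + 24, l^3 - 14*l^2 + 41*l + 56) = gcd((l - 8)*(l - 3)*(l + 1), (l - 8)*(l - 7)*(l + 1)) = l^2 - 7*l - 8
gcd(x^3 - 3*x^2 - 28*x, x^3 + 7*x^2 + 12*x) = x^2 + 4*x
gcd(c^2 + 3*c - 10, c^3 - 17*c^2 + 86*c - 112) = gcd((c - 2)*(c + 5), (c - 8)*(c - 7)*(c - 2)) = c - 2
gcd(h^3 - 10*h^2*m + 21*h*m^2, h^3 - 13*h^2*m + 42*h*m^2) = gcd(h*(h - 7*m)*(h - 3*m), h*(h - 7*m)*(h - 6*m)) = h^2 - 7*h*m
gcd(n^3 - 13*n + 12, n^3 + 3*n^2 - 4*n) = n^2 + 3*n - 4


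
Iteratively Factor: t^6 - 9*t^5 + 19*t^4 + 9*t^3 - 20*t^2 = (t - 1)*(t^5 - 8*t^4 + 11*t^3 + 20*t^2) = t*(t - 1)*(t^4 - 8*t^3 + 11*t^2 + 20*t) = t^2*(t - 1)*(t^3 - 8*t^2 + 11*t + 20) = t^2*(t - 5)*(t - 1)*(t^2 - 3*t - 4) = t^2*(t - 5)*(t - 1)*(t + 1)*(t - 4)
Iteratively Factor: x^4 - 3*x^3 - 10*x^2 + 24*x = (x + 3)*(x^3 - 6*x^2 + 8*x) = (x - 4)*(x + 3)*(x^2 - 2*x) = x*(x - 4)*(x + 3)*(x - 2)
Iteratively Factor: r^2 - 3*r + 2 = (r - 1)*(r - 2)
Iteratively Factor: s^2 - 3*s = (s - 3)*(s)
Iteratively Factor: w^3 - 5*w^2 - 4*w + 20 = (w - 2)*(w^2 - 3*w - 10) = (w - 5)*(w - 2)*(w + 2)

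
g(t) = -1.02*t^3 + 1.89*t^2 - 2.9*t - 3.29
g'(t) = -3.06*t^2 + 3.78*t - 2.9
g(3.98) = -49.20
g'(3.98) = -36.33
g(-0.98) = 2.33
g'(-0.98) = -9.54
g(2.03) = -9.92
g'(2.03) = -7.84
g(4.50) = -71.02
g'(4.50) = -47.86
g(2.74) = -18.03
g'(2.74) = -15.52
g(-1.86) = 15.21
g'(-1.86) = -20.52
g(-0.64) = -0.39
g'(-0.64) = -6.57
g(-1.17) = 4.32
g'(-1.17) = -11.51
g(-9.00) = 919.48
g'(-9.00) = -284.78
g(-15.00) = 3907.96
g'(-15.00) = -748.10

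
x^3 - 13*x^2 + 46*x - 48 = (x - 8)*(x - 3)*(x - 2)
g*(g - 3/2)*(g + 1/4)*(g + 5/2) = g^4 + 5*g^3/4 - 7*g^2/2 - 15*g/16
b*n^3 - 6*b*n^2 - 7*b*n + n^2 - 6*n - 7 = (n - 7)*(n + 1)*(b*n + 1)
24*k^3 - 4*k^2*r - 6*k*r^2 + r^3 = (-6*k + r)*(-2*k + r)*(2*k + r)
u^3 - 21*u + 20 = (u - 4)*(u - 1)*(u + 5)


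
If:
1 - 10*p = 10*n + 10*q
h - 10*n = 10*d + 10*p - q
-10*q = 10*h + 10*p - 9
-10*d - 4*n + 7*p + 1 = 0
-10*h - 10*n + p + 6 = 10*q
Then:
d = 2927/12300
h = 1417/2460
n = -551/2460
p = 17/246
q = 209/820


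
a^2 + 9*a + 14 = (a + 2)*(a + 7)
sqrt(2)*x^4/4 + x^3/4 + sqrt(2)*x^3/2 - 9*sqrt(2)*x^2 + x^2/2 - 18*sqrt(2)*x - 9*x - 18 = (x/2 + 1)*(x - 6)*(x + 6)*(sqrt(2)*x/2 + 1/2)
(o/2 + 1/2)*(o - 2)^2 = o^3/2 - 3*o^2/2 + 2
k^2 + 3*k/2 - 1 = (k - 1/2)*(k + 2)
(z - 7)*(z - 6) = z^2 - 13*z + 42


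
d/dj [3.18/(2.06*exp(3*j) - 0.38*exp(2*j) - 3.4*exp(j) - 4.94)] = (-19.6524*exp(2*j) + 2.4168*exp(j) + 10.812)*exp(j)/(-2.06*exp(3*j) + 0.38*exp(2*j) + 3.4*exp(j) + 4.94)^2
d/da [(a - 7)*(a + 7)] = 2*a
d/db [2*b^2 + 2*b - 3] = 4*b + 2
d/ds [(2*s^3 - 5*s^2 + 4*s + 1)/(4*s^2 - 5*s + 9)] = (8*s^4 - 20*s^3 + 63*s^2 - 98*s + 41)/(16*s^4 - 40*s^3 + 97*s^2 - 90*s + 81)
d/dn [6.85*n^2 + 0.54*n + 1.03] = 13.7*n + 0.54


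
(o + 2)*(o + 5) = o^2 + 7*o + 10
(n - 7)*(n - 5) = n^2 - 12*n + 35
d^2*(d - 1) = d^3 - d^2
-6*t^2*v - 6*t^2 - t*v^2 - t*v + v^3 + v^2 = (-3*t + v)*(2*t + v)*(v + 1)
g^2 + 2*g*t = g*(g + 2*t)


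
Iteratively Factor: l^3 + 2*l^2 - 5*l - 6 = (l - 2)*(l^2 + 4*l + 3) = (l - 2)*(l + 3)*(l + 1)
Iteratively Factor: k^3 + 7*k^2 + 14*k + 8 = (k + 4)*(k^2 + 3*k + 2) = (k + 1)*(k + 4)*(k + 2)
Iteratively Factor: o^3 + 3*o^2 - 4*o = (o - 1)*(o^2 + 4*o) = (o - 1)*(o + 4)*(o)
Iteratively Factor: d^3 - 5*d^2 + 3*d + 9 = (d - 3)*(d^2 - 2*d - 3) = (d - 3)^2*(d + 1)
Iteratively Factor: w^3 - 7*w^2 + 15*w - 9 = (w - 3)*(w^2 - 4*w + 3) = (w - 3)*(w - 1)*(w - 3)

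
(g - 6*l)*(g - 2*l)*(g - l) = g^3 - 9*g^2*l + 20*g*l^2 - 12*l^3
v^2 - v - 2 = (v - 2)*(v + 1)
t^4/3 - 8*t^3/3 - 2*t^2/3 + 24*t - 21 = (t/3 + 1)*(t - 7)*(t - 3)*(t - 1)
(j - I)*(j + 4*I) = j^2 + 3*I*j + 4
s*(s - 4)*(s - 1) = s^3 - 5*s^2 + 4*s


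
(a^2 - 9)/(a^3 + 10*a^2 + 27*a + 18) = (a - 3)/(a^2 + 7*a + 6)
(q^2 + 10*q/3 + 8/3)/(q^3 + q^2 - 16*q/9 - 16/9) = 3*(q + 2)/(3*q^2 - q - 4)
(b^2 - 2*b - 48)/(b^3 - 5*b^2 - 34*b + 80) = (b + 6)/(b^2 + 3*b - 10)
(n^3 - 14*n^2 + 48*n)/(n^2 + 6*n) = (n^2 - 14*n + 48)/(n + 6)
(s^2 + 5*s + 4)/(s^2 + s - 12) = (s + 1)/(s - 3)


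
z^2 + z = z*(z + 1)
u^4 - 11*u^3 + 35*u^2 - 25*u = u*(u - 5)^2*(u - 1)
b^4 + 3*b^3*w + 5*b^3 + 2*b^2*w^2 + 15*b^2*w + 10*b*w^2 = b*(b + 5)*(b + w)*(b + 2*w)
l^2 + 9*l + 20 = (l + 4)*(l + 5)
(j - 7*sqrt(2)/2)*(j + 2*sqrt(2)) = j^2 - 3*sqrt(2)*j/2 - 14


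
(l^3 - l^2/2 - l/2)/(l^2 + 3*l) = (2*l^2 - l - 1)/(2*(l + 3))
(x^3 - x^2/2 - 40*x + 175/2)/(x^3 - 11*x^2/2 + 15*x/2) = (x^2 + 2*x - 35)/(x*(x - 3))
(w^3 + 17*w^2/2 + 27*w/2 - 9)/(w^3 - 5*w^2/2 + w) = (w^2 + 9*w + 18)/(w*(w - 2))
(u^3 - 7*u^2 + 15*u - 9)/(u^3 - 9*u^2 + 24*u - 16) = (u^2 - 6*u + 9)/(u^2 - 8*u + 16)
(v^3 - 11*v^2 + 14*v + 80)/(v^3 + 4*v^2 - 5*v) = (v^3 - 11*v^2 + 14*v + 80)/(v*(v^2 + 4*v - 5))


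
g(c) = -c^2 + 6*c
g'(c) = 6 - 2*c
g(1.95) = 7.90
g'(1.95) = 2.10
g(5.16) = 4.33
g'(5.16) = -4.32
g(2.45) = 8.70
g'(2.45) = 1.10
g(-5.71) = -66.86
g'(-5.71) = 17.42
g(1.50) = 6.75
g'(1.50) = 3.00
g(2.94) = 9.00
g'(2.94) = 0.12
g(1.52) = 6.81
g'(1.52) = 2.96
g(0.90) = 4.59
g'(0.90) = 4.20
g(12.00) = -72.00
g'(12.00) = -18.00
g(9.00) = -27.00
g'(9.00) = -12.00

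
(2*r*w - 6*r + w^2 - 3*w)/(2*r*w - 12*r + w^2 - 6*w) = (w - 3)/(w - 6)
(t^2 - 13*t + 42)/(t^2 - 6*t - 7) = (t - 6)/(t + 1)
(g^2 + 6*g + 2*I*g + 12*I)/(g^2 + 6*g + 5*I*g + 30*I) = (g + 2*I)/(g + 5*I)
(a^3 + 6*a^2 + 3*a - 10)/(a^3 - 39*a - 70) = (a - 1)/(a - 7)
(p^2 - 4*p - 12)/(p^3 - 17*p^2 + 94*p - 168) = (p + 2)/(p^2 - 11*p + 28)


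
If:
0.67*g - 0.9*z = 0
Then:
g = 1.34328358208955*z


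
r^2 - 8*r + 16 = (r - 4)^2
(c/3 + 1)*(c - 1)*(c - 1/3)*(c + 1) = c^4/3 + 8*c^3/9 - 2*c^2/3 - 8*c/9 + 1/3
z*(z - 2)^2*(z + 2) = z^4 - 2*z^3 - 4*z^2 + 8*z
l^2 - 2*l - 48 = (l - 8)*(l + 6)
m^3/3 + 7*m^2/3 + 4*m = m*(m/3 + 1)*(m + 4)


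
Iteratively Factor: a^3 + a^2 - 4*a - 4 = (a + 1)*(a^2 - 4) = (a + 1)*(a + 2)*(a - 2)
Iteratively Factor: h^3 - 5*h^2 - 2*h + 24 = (h + 2)*(h^2 - 7*h + 12) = (h - 3)*(h + 2)*(h - 4)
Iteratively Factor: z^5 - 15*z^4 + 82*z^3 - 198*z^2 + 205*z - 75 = (z - 5)*(z^4 - 10*z^3 + 32*z^2 - 38*z + 15) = (z - 5)^2*(z^3 - 5*z^2 + 7*z - 3) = (z - 5)^2*(z - 1)*(z^2 - 4*z + 3) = (z - 5)^2*(z - 3)*(z - 1)*(z - 1)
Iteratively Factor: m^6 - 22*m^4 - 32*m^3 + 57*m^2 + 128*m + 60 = (m - 5)*(m^5 + 5*m^4 + 3*m^3 - 17*m^2 - 28*m - 12) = (m - 5)*(m + 3)*(m^4 + 2*m^3 - 3*m^2 - 8*m - 4) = (m - 5)*(m + 1)*(m + 3)*(m^3 + m^2 - 4*m - 4) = (m - 5)*(m + 1)*(m + 2)*(m + 3)*(m^2 - m - 2) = (m - 5)*(m + 1)^2*(m + 2)*(m + 3)*(m - 2)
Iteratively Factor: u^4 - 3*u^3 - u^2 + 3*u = (u)*(u^3 - 3*u^2 - u + 3) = u*(u + 1)*(u^2 - 4*u + 3) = u*(u - 1)*(u + 1)*(u - 3)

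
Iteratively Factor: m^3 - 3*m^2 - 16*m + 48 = (m + 4)*(m^2 - 7*m + 12) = (m - 4)*(m + 4)*(m - 3)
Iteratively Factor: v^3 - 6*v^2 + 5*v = (v)*(v^2 - 6*v + 5) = v*(v - 5)*(v - 1)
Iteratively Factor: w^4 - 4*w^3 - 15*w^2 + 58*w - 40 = (w - 2)*(w^3 - 2*w^2 - 19*w + 20) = (w - 5)*(w - 2)*(w^2 + 3*w - 4) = (w - 5)*(w - 2)*(w + 4)*(w - 1)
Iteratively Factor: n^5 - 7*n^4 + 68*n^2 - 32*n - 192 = (n - 4)*(n^4 - 3*n^3 - 12*n^2 + 20*n + 48) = (n - 4)^2*(n^3 + n^2 - 8*n - 12) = (n - 4)^2*(n + 2)*(n^2 - n - 6) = (n - 4)^2*(n - 3)*(n + 2)*(n + 2)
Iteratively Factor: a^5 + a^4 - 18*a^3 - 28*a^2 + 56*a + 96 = (a + 3)*(a^4 - 2*a^3 - 12*a^2 + 8*a + 32) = (a - 2)*(a + 3)*(a^3 - 12*a - 16) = (a - 2)*(a + 2)*(a + 3)*(a^2 - 2*a - 8) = (a - 4)*(a - 2)*(a + 2)*(a + 3)*(a + 2)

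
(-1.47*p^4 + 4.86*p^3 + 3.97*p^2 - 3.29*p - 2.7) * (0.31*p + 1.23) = -0.4557*p^5 - 0.3015*p^4 + 7.2085*p^3 + 3.8632*p^2 - 4.8837*p - 3.321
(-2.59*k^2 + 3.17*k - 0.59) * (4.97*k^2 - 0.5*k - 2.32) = -12.8723*k^4 + 17.0499*k^3 + 1.4915*k^2 - 7.0594*k + 1.3688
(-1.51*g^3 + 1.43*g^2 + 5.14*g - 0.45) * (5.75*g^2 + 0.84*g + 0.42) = -8.6825*g^5 + 6.9541*g^4 + 30.122*g^3 + 2.3307*g^2 + 1.7808*g - 0.189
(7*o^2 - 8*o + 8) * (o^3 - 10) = 7*o^5 - 8*o^4 + 8*o^3 - 70*o^2 + 80*o - 80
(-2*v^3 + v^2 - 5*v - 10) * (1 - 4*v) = 8*v^4 - 6*v^3 + 21*v^2 + 35*v - 10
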